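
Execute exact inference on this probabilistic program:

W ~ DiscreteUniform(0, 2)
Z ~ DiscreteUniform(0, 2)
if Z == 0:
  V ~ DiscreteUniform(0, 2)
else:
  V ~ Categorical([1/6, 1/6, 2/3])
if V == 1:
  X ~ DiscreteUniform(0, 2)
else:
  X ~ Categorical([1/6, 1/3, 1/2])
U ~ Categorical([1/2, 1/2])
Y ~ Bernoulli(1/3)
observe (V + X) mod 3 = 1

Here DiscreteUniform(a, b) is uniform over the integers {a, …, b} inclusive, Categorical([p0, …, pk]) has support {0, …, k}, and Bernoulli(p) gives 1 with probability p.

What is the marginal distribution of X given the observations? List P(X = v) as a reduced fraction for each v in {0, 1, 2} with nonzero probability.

Enumerate traces; 108 have nonzero weight after conditioning:
  (W=0, Z=0, V=0, X=1, U=0, Y=0) weight 1/243
  (W=0, Z=0, V=0, X=1, U=0, Y=1) weight 1/486
  (W=0, Z=0, V=0, X=1, U=1, Y=0) weight 1/243
  (W=0, Z=0, V=0, X=1, U=1, Y=1) weight 1/486
  (W=0, Z=0, V=1, X=0, U=0, Y=0) weight 1/243
  (W=0, Z=0, V=1, X=0, U=0, Y=1) weight 1/486
  (W=0, Z=0, V=1, X=0, U=1, Y=0) weight 1/243
  (W=0, Z=0, V=1, X=0, U=1, Y=1) weight 1/486
  (W=0, Z=0, V=2, X=2, U=0, Y=0) weight 1/162
  … 99 more
Group by X:
  weight(X=0) = 2/27
  weight(X=1) = 2/27
  weight(X=2) = 5/18
Total weight = 2/27 + 2/27 + 5/18 = 23/54
P(X=0 | obs) = 2/27 / 23/54 = 4/23
P(X=1 | obs) = 2/27 / 23/54 = 4/23
P(X=2 | obs) = 5/18 / 23/54 = 15/23

P(X=0) = 4/23, P(X=1) = 4/23, P(X=2) = 15/23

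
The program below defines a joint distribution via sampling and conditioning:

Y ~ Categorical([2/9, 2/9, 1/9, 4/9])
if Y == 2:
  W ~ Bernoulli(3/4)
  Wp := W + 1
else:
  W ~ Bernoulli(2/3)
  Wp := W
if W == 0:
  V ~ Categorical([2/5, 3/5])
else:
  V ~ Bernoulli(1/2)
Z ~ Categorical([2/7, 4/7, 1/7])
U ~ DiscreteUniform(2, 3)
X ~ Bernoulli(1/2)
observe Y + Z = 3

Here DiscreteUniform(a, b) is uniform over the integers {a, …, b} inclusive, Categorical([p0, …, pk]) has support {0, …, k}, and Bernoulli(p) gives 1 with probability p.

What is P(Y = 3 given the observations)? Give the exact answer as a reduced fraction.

P(Y = 3 | obs) = 4/7

Enumerate traces; 48 have nonzero weight after conditioning:
  (Y=1, W=0, V=0, Z=2, U=2, X=0) weight 1/945
  (Y=1, W=0, V=0, Z=2, U=2, X=1) weight 1/945
  (Y=1, W=0, V=0, Z=2, U=3, X=0) weight 1/945
  (Y=1, W=0, V=0, Z=2, U=3, X=1) weight 1/945
  (Y=1, W=0, V=1, Z=2, U=2, X=0) weight 1/630
  (Y=1, W=0, V=1, Z=2, U=2, X=1) weight 1/630
  (Y=1, W=0, V=1, Z=2, U=3, X=0) weight 1/630
  (Y=1, W=0, V=1, Z=2, U=3, X=1) weight 1/630
  (Y=2, W=0, V=0, Z=1, U=2, X=0) weight 1/630
  (Y=3, W=0, V=0, Z=0, U=2, X=0) weight 4/945
  … 38 more
Group by Y:
  weight(Y=1) = 2/63
  weight(Y=2) = 4/63
  weight(Y=3) = 8/63
Total weight = 2/63 + 4/63 + 8/63 = 2/9
P(Y=1 | obs) = 2/63 / 2/9 = 1/7
P(Y=2 | obs) = 4/63 / 2/9 = 2/7
P(Y=3 | obs) = 8/63 / 2/9 = 4/7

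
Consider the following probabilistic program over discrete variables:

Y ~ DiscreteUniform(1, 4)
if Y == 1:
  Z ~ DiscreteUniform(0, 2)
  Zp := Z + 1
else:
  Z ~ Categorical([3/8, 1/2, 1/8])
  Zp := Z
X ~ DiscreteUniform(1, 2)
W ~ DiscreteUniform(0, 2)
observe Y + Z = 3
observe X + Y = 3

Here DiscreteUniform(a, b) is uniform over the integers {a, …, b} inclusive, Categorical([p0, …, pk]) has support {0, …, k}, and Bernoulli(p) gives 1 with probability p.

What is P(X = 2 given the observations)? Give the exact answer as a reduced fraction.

Enumerate traces; 6 have nonzero weight after conditioning:
  (Y=1, Z=2, X=2, W=0) weight 1/72
  (Y=1, Z=2, X=2, W=1) weight 1/72
  (Y=1, Z=2, X=2, W=2) weight 1/72
  (Y=2, Z=1, X=1, W=0) weight 1/48
  (Y=2, Z=1, X=1, W=1) weight 1/48
  (Y=2, Z=1, X=1, W=2) weight 1/48
Group by X:
  weight(X=1) = 1/16
  weight(X=2) = 1/24
Total weight = 1/16 + 1/24 = 5/48
P(X=1 | obs) = 1/16 / 5/48 = 3/5
P(X=2 | obs) = 1/24 / 5/48 = 2/5

P(X = 2 | obs) = 2/5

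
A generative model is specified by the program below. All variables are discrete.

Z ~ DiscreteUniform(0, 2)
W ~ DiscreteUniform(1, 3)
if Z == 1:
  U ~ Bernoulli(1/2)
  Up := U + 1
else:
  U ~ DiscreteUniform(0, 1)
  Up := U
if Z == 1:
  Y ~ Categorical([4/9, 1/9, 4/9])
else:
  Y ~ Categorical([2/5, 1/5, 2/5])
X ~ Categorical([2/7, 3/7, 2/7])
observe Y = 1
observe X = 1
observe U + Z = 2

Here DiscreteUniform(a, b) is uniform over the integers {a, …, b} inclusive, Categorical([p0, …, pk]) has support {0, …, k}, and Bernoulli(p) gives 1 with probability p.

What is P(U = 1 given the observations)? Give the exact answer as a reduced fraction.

Enumerate traces; 6 have nonzero weight after conditioning:
  (Z=1, W=1, U=1, Y=1, X=1) weight 1/378
  (Z=1, W=2, U=1, Y=1, X=1) weight 1/378
  (Z=1, W=3, U=1, Y=1, X=1) weight 1/378
  (Z=2, W=1, U=0, Y=1, X=1) weight 1/210
  (Z=2, W=2, U=0, Y=1, X=1) weight 1/210
  (Z=2, W=3, U=0, Y=1, X=1) weight 1/210
Group by U:
  weight(U=0) = 1/70
  weight(U=1) = 1/126
Total weight = 1/70 + 1/126 = 1/45
P(U=0 | obs) = 1/70 / 1/45 = 9/14
P(U=1 | obs) = 1/126 / 1/45 = 5/14

P(U = 1 | obs) = 5/14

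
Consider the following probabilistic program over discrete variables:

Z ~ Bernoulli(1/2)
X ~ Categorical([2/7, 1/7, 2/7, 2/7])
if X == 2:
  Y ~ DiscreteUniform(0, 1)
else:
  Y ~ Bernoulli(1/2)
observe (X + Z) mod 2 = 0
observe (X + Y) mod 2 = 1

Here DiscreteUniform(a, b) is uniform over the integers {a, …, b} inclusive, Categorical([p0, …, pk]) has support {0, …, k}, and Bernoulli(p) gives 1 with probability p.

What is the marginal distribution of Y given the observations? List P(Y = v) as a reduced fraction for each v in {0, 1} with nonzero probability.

P(Y=0) = 3/7, P(Y=1) = 4/7

Enumerate traces; 4 have nonzero weight after conditioning:
  (Z=0, X=0, Y=1) weight 1/14
  (Z=0, X=2, Y=1) weight 1/14
  (Z=1, X=1, Y=0) weight 1/28
  (Z=1, X=3, Y=0) weight 1/14
Group by Y:
  weight(Y=0) = 3/28
  weight(Y=1) = 1/7
Total weight = 3/28 + 1/7 = 1/4
P(Y=0 | obs) = 3/28 / 1/4 = 3/7
P(Y=1 | obs) = 1/7 / 1/4 = 4/7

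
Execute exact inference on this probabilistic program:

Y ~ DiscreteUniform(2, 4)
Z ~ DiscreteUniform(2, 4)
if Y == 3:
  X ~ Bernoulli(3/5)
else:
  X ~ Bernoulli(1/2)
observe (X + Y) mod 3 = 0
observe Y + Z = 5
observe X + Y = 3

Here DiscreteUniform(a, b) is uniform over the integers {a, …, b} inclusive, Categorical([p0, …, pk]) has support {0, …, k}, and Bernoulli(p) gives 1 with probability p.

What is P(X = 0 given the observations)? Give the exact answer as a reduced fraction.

P(X = 0 | obs) = 4/9

Enumerate traces; 2 have nonzero weight after conditioning:
  (Y=2, Z=3, X=1) weight 1/18
  (Y=3, Z=2, X=0) weight 2/45
Group by X:
  weight(X=0) = 2/45
  weight(X=1) = 1/18
Total weight = 2/45 + 1/18 = 1/10
P(X=0 | obs) = 2/45 / 1/10 = 4/9
P(X=1 | obs) = 1/18 / 1/10 = 5/9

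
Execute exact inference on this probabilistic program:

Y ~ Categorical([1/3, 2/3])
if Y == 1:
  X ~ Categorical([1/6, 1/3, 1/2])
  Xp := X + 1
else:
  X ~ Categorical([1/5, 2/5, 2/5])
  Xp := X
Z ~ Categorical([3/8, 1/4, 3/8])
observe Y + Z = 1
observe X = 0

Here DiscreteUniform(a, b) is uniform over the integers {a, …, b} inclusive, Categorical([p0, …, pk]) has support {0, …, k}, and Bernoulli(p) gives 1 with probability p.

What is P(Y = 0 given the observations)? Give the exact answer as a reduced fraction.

Enumerate traces; 2 have nonzero weight after conditioning:
  (Y=0, X=0, Z=1) weight 1/60
  (Y=1, X=0, Z=0) weight 1/24
Group by Y:
  weight(Y=0) = 1/60
  weight(Y=1) = 1/24
Total weight = 1/60 + 1/24 = 7/120
P(Y=0 | obs) = 1/60 / 7/120 = 2/7
P(Y=1 | obs) = 1/24 / 7/120 = 5/7

P(Y = 0 | obs) = 2/7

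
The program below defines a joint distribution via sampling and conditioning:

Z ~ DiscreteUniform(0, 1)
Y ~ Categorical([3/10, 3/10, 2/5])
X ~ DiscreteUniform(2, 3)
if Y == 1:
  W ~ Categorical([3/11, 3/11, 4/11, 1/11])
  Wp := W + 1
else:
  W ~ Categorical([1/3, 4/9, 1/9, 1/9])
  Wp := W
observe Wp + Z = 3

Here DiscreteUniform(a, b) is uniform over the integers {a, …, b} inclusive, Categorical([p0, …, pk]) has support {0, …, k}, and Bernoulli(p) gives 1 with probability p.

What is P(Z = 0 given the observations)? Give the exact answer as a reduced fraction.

Enumerate traces; 12 have nonzero weight after conditioning:
  (Z=0, Y=0, X=2, W=3) weight 1/120
  (Z=0, Y=0, X=3, W=3) weight 1/120
  (Z=0, Y=1, X=2, W=2) weight 3/110
  (Z=0, Y=1, X=3, W=2) weight 3/110
  (Z=0, Y=2, X=2, W=3) weight 1/90
  (Z=0, Y=2, X=3, W=3) weight 1/90
  (Z=1, Y=0, X=2, W=2) weight 1/120
  (Z=1, Y=0, X=3, W=2) weight 1/120
  … 4 more
Group by Z:
  weight(Z=0) = 37/396
  weight(Z=1) = 79/990
Total weight = 37/396 + 79/990 = 343/1980
P(Z=0 | obs) = 37/396 / 343/1980 = 185/343
P(Z=1 | obs) = 79/990 / 343/1980 = 158/343

P(Z = 0 | obs) = 185/343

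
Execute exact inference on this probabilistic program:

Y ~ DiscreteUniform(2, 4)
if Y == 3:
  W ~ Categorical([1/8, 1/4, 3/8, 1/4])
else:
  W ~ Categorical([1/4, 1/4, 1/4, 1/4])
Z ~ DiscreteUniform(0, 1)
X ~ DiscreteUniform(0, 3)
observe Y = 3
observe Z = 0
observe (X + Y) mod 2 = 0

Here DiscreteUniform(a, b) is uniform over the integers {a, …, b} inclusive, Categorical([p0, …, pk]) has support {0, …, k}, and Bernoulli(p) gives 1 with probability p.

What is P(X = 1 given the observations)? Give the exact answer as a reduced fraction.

Enumerate traces; 8 have nonzero weight after conditioning:
  (Y=3, W=0, Z=0, X=1) weight 1/192
  (Y=3, W=0, Z=0, X=3) weight 1/192
  (Y=3, W=1, Z=0, X=1) weight 1/96
  (Y=3, W=1, Z=0, X=3) weight 1/96
  (Y=3, W=2, Z=0, X=1) weight 1/64
  (Y=3, W=2, Z=0, X=3) weight 1/64
  (Y=3, W=3, Z=0, X=1) weight 1/96
  (Y=3, W=3, Z=0, X=3) weight 1/96
Group by X:
  weight(X=1) = 1/24
  weight(X=3) = 1/24
Total weight = 1/24 + 1/24 = 1/12
P(X=1 | obs) = 1/24 / 1/12 = 1/2
P(X=3 | obs) = 1/24 / 1/12 = 1/2

P(X = 1 | obs) = 1/2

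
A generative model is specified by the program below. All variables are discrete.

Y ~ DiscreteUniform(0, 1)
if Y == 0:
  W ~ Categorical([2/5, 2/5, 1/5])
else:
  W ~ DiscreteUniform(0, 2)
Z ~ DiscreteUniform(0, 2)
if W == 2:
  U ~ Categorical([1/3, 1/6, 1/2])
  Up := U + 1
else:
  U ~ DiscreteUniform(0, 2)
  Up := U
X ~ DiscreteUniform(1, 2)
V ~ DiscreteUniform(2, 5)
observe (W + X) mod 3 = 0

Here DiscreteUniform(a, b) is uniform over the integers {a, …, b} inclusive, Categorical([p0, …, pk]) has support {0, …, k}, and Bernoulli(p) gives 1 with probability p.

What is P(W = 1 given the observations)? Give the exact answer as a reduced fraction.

P(W = 1 | obs) = 11/19

Enumerate traces; 144 have nonzero weight after conditioning:
  (Y=0, W=1, Z=0, U=0, X=2, V=2) weight 1/360
  (Y=0, W=1, Z=0, U=0, X=2, V=3) weight 1/360
  (Y=0, W=1, Z=0, U=0, X=2, V=4) weight 1/360
  (Y=0, W=1, Z=0, U=0, X=2, V=5) weight 1/360
  (Y=0, W=1, Z=0, U=1, X=2, V=2) weight 1/360
  (Y=0, W=1, Z=0, U=1, X=2, V=3) weight 1/360
  (Y=0, W=1, Z=0, U=1, X=2, V=4) weight 1/360
  (Y=0, W=1, Z=0, U=1, X=2, V=5) weight 1/360
  (Y=0, W=2, Z=0, U=0, X=1, V=2) weight 1/720
  … 135 more
Group by W:
  weight(W=1) = 11/60
  weight(W=2) = 2/15
Total weight = 11/60 + 2/15 = 19/60
P(W=1 | obs) = 11/60 / 19/60 = 11/19
P(W=2 | obs) = 2/15 / 19/60 = 8/19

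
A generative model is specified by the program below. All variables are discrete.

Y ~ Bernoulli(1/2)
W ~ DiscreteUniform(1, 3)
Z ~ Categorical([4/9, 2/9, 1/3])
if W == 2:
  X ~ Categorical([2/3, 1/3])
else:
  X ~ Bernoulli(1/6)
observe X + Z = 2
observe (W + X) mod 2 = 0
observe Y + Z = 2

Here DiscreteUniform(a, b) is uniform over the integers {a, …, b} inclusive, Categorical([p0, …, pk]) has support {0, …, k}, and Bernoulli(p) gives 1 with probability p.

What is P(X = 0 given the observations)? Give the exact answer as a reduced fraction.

Enumerate traces; 3 have nonzero weight after conditioning:
  (Y=0, W=2, Z=2, X=0) weight 1/27
  (Y=1, W=1, Z=1, X=1) weight 1/162
  (Y=1, W=3, Z=1, X=1) weight 1/162
Group by X:
  weight(X=0) = 1/27
  weight(X=1) = 1/81
Total weight = 1/27 + 1/81 = 4/81
P(X=0 | obs) = 1/27 / 4/81 = 3/4
P(X=1 | obs) = 1/81 / 4/81 = 1/4

P(X = 0 | obs) = 3/4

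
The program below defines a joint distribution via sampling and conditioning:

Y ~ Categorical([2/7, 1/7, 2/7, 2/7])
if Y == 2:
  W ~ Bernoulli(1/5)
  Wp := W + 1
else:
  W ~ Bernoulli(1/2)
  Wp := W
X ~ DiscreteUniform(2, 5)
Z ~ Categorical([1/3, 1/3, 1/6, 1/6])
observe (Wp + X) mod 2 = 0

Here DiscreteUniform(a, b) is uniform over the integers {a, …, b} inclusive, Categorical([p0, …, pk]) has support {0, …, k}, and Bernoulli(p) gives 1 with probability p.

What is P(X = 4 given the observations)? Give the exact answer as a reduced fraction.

Enumerate traces; 64 have nonzero weight after conditioning:
  (Y=0, W=0, X=2, Z=0) weight 1/84
  (Y=0, W=0, X=2, Z=1) weight 1/84
  (Y=0, W=0, X=2, Z=2) weight 1/168
  (Y=0, W=0, X=2, Z=3) weight 1/168
  (Y=0, W=0, X=4, Z=0) weight 1/84
  (Y=0, W=0, X=4, Z=1) weight 1/84
  (Y=0, W=0, X=4, Z=2) weight 1/168
  (Y=0, W=0, X=4, Z=3) weight 1/168
  (Y=0, W=1, X=3, Z=0) weight 1/84
  (Y=0, W=1, X=5, Z=0) weight 1/84
  … 54 more
Group by X:
  weight(X=2) = 29/280
  weight(X=3) = 41/280
  weight(X=4) = 29/280
  weight(X=5) = 41/280
Total weight = 29/280 + 41/280 + 29/280 + 41/280 = 1/2
P(X=2 | obs) = 29/280 / 1/2 = 29/140
P(X=3 | obs) = 41/280 / 1/2 = 41/140
P(X=4 | obs) = 29/280 / 1/2 = 29/140
P(X=5 | obs) = 41/280 / 1/2 = 41/140

P(X = 4 | obs) = 29/140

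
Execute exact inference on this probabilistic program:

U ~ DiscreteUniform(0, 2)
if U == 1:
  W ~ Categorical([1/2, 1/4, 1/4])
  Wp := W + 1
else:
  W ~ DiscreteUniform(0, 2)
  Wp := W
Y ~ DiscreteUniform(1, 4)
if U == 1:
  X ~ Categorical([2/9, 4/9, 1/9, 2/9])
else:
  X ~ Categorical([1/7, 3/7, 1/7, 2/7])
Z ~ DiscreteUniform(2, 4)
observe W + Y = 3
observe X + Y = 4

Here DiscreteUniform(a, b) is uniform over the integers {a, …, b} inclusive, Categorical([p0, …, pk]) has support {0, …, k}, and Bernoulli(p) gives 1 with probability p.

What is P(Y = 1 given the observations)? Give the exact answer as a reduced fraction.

Enumerate traces; 27 have nonzero weight after conditioning:
  (U=0, W=0, Y=3, X=1, Z=2) weight 1/252
  (U=0, W=0, Y=3, X=1, Z=3) weight 1/252
  (U=0, W=0, Y=3, X=1, Z=4) weight 1/252
  (U=0, W=1, Y=2, X=2, Z=2) weight 1/756
  (U=0, W=1, Y=2, X=2, Z=3) weight 1/756
  (U=0, W=1, Y=2, X=2, Z=4) weight 1/756
  (U=0, W=2, Y=1, X=3, Z=2) weight 1/378
  (U=0, W=2, Y=1, X=3, Z=3) weight 1/378
  … 19 more
Group by Y:
  weight(Y=1) = 31/1512
  weight(Y=2) = 31/3024
  weight(Y=3) = 8/189
Total weight = 31/1512 + 31/3024 + 8/189 = 221/3024
P(Y=1 | obs) = 31/1512 / 221/3024 = 62/221
P(Y=2 | obs) = 31/3024 / 221/3024 = 31/221
P(Y=3 | obs) = 8/189 / 221/3024 = 128/221

P(Y = 1 | obs) = 62/221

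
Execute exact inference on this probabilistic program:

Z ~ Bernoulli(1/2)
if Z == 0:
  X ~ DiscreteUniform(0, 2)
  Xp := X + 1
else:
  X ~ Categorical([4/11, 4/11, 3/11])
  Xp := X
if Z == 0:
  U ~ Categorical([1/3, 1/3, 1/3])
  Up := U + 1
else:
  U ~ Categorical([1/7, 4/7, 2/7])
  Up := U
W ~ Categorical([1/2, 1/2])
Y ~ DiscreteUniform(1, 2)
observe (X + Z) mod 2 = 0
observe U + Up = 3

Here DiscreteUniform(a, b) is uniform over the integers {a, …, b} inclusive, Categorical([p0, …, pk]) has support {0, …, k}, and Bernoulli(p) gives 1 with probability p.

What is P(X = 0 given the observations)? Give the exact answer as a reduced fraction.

P(X = 0 | obs) = 1/2

Enumerate traces; 8 have nonzero weight after conditioning:
  (Z=0, X=0, U=1, W=0, Y=1) weight 1/72
  (Z=0, X=0, U=1, W=0, Y=2) weight 1/72
  (Z=0, X=0, U=1, W=1, Y=1) weight 1/72
  (Z=0, X=0, U=1, W=1, Y=2) weight 1/72
  (Z=0, X=2, U=1, W=0, Y=1) weight 1/72
  (Z=0, X=2, U=1, W=0, Y=2) weight 1/72
  (Z=0, X=2, U=1, W=1, Y=1) weight 1/72
  (Z=0, X=2, U=1, W=1, Y=2) weight 1/72
Group by X:
  weight(X=0) = 1/18
  weight(X=2) = 1/18
Total weight = 1/18 + 1/18 = 1/9
P(X=0 | obs) = 1/18 / 1/9 = 1/2
P(X=2 | obs) = 1/18 / 1/9 = 1/2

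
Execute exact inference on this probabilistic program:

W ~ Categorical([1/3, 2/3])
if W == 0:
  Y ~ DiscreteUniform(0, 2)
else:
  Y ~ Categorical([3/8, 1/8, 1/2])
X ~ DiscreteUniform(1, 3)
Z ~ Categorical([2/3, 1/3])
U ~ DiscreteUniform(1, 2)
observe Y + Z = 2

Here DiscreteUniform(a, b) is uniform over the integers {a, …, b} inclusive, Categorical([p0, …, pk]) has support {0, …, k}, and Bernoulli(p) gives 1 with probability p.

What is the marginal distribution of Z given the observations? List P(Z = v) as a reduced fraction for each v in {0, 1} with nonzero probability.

Enumerate traces; 24 have nonzero weight after conditioning:
  (W=0, Y=1, X=1, Z=1, U=1) weight 1/162
  (W=0, Y=1, X=1, Z=1, U=2) weight 1/162
  (W=0, Y=1, X=2, Z=1, U=1) weight 1/162
  (W=0, Y=1, X=2, Z=1, U=2) weight 1/162
  (W=0, Y=1, X=3, Z=1, U=1) weight 1/162
  (W=0, Y=1, X=3, Z=1, U=2) weight 1/162
  (W=0, Y=2, X=1, Z=0, U=1) weight 1/81
  (W=0, Y=2, X=1, Z=0, U=2) weight 1/81
  … 16 more
Group by Z:
  weight(Z=0) = 8/27
  weight(Z=1) = 7/108
Total weight = 8/27 + 7/108 = 13/36
P(Z=0 | obs) = 8/27 / 13/36 = 32/39
P(Z=1 | obs) = 7/108 / 13/36 = 7/39

P(Z=0) = 32/39, P(Z=1) = 7/39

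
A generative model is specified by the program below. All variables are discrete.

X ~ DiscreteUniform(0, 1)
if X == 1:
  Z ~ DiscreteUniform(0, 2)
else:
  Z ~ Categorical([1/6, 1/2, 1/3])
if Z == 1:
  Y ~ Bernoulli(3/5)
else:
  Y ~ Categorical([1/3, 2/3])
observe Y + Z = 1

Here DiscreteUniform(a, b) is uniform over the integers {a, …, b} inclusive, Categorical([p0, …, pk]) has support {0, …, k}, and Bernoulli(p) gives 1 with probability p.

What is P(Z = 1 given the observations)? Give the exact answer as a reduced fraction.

P(Z = 1 | obs) = 1/2

Enumerate traces; 4 have nonzero weight after conditioning:
  (X=0, Z=0, Y=1) weight 1/18
  (X=0, Z=1, Y=0) weight 1/10
  (X=1, Z=0, Y=1) weight 1/9
  (X=1, Z=1, Y=0) weight 1/15
Group by Z:
  weight(Z=0) = 1/6
  weight(Z=1) = 1/6
Total weight = 1/6 + 1/6 = 1/3
P(Z=0 | obs) = 1/6 / 1/3 = 1/2
P(Z=1 | obs) = 1/6 / 1/3 = 1/2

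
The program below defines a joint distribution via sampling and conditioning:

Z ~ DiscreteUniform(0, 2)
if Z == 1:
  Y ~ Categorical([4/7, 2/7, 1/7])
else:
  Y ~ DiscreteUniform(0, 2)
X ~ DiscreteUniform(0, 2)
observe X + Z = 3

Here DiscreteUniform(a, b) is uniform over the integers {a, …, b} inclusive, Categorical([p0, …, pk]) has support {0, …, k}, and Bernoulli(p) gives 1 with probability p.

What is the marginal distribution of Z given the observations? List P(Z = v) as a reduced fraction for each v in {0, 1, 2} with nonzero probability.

Enumerate traces; 6 have nonzero weight after conditioning:
  (Z=1, Y=0, X=2) weight 4/63
  (Z=1, Y=1, X=2) weight 2/63
  (Z=1, Y=2, X=2) weight 1/63
  (Z=2, Y=0, X=1) weight 1/27
  (Z=2, Y=1, X=1) weight 1/27
  (Z=2, Y=2, X=1) weight 1/27
Group by Z:
  weight(Z=1) = 1/9
  weight(Z=2) = 1/9
Total weight = 1/9 + 1/9 = 2/9
P(Z=1 | obs) = 1/9 / 2/9 = 1/2
P(Z=2 | obs) = 1/9 / 2/9 = 1/2

P(Z=1) = 1/2, P(Z=2) = 1/2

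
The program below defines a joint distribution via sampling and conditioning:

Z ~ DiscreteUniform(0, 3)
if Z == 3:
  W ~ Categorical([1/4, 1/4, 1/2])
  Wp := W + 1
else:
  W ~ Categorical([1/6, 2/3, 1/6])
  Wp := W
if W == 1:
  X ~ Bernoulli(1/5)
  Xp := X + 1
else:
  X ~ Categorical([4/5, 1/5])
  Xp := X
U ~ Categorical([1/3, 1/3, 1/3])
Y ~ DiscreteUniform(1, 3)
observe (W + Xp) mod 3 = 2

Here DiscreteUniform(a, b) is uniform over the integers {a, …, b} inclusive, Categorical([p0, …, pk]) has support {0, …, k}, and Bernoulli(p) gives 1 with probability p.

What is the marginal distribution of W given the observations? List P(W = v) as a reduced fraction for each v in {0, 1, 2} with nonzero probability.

P(W=1) = 9/13, P(W=2) = 4/13

Enumerate traces; 72 have nonzero weight after conditioning:
  (Z=0, W=1, X=0, U=0, Y=1) weight 2/135
  (Z=0, W=1, X=0, U=0, Y=2) weight 2/135
  (Z=0, W=1, X=0, U=0, Y=3) weight 2/135
  (Z=0, W=1, X=0, U=1, Y=1) weight 2/135
  (Z=0, W=1, X=0, U=1, Y=2) weight 2/135
  (Z=0, W=1, X=0, U=1, Y=3) weight 2/135
  (Z=0, W=1, X=0, U=2, Y=1) weight 2/135
  (Z=0, W=1, X=0, U=2, Y=2) weight 2/135
  (Z=0, W=2, X=0, U=0, Y=1) weight 1/270
  … 63 more
Group by W:
  weight(W=1) = 9/20
  weight(W=2) = 1/5
Total weight = 9/20 + 1/5 = 13/20
P(W=1 | obs) = 9/20 / 13/20 = 9/13
P(W=2 | obs) = 1/5 / 13/20 = 4/13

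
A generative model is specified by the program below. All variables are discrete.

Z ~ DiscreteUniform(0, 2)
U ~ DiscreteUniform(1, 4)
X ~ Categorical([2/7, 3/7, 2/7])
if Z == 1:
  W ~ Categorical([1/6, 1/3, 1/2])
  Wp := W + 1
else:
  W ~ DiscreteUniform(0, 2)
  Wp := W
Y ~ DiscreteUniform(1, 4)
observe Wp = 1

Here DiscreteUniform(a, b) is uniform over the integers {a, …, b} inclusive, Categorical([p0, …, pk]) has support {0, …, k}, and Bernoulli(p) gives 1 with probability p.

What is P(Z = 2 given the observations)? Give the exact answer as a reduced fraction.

P(Z = 2 | obs) = 2/5

Enumerate traces; 144 have nonzero weight after conditioning:
  (Z=0, U=1, X=0, W=1, Y=1) weight 1/504
  (Z=0, U=1, X=0, W=1, Y=2) weight 1/504
  (Z=0, U=1, X=0, W=1, Y=3) weight 1/504
  (Z=0, U=1, X=0, W=1, Y=4) weight 1/504
  (Z=0, U=1, X=1, W=1, Y=1) weight 1/336
  (Z=0, U=1, X=1, W=1, Y=2) weight 1/336
  (Z=0, U=1, X=1, W=1, Y=3) weight 1/336
  (Z=0, U=1, X=1, W=1, Y=4) weight 1/336
  (Z=1, U=1, X=0, W=0, Y=1) weight 1/1008
  (Z=2, U=1, X=0, W=1, Y=1) weight 1/504
  … 134 more
Group by Z:
  weight(Z=0) = 1/9
  weight(Z=1) = 1/18
  weight(Z=2) = 1/9
Total weight = 1/9 + 1/18 + 1/9 = 5/18
P(Z=0 | obs) = 1/9 / 5/18 = 2/5
P(Z=1 | obs) = 1/18 / 5/18 = 1/5
P(Z=2 | obs) = 1/9 / 5/18 = 2/5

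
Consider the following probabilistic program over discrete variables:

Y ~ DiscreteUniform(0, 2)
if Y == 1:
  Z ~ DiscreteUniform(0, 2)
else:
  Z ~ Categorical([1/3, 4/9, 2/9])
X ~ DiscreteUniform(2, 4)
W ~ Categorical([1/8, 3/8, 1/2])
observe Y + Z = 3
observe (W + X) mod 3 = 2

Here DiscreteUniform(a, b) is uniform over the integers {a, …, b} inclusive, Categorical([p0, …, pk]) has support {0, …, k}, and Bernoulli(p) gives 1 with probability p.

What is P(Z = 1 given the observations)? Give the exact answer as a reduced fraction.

Enumerate traces; 6 have nonzero weight after conditioning:
  (Y=1, Z=2, X=2, W=0) weight 1/216
  (Y=1, Z=2, X=3, W=2) weight 1/54
  (Y=1, Z=2, X=4, W=1) weight 1/72
  (Y=2, Z=1, X=2, W=0) weight 1/162
  (Y=2, Z=1, X=3, W=2) weight 2/81
  (Y=2, Z=1, X=4, W=1) weight 1/54
Group by Z:
  weight(Z=1) = 4/81
  weight(Z=2) = 1/27
Total weight = 4/81 + 1/27 = 7/81
P(Z=1 | obs) = 4/81 / 7/81 = 4/7
P(Z=2 | obs) = 1/27 / 7/81 = 3/7

P(Z = 1 | obs) = 4/7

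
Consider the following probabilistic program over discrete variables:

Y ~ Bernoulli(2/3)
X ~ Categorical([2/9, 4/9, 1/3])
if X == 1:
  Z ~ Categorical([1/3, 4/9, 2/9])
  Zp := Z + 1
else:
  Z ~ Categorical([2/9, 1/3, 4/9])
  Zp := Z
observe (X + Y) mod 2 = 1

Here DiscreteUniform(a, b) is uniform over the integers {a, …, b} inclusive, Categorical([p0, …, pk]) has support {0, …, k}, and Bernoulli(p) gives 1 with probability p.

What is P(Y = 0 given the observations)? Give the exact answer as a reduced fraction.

Enumerate traces; 9 have nonzero weight after conditioning:
  (Y=0, X=1, Z=0) weight 4/81
  (Y=0, X=1, Z=1) weight 16/243
  (Y=0, X=1, Z=2) weight 8/243
  (Y=1, X=0, Z=0) weight 8/243
  (Y=1, X=0, Z=1) weight 4/81
  (Y=1, X=0, Z=2) weight 16/243
  (Y=1, X=2, Z=0) weight 4/81
  (Y=1, X=2, Z=1) weight 2/27
  … 1 more
Group by Y:
  weight(Y=0) = 4/27
  weight(Y=1) = 10/27
Total weight = 4/27 + 10/27 = 14/27
P(Y=0 | obs) = 4/27 / 14/27 = 2/7
P(Y=1 | obs) = 10/27 / 14/27 = 5/7

P(Y = 0 | obs) = 2/7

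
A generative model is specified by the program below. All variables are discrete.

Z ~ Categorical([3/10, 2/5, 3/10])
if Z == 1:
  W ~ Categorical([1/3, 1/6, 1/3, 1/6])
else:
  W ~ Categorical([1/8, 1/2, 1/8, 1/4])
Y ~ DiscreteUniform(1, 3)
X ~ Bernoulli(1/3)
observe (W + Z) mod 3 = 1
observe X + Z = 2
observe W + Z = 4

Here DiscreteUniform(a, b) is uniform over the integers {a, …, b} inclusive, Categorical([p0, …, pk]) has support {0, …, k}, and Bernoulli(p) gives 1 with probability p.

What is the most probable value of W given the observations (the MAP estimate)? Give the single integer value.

Enumerate traces; 6 have nonzero weight after conditioning:
  (Z=1, W=3, Y=1, X=1) weight 1/135
  (Z=1, W=3, Y=2, X=1) weight 1/135
  (Z=1, W=3, Y=3, X=1) weight 1/135
  (Z=2, W=2, Y=1, X=0) weight 1/120
  (Z=2, W=2, Y=2, X=0) weight 1/120
  (Z=2, W=2, Y=3, X=0) weight 1/120
Group by W:
  weight(W=2) = 1/40
  weight(W=3) = 1/45
Total weight = 1/40 + 1/45 = 17/360
P(W=2 | obs) = 1/40 / 17/360 = 9/17
P(W=3 | obs) = 1/45 / 17/360 = 8/17
argmax = 2

argmax_v P(W = v | obs) = 2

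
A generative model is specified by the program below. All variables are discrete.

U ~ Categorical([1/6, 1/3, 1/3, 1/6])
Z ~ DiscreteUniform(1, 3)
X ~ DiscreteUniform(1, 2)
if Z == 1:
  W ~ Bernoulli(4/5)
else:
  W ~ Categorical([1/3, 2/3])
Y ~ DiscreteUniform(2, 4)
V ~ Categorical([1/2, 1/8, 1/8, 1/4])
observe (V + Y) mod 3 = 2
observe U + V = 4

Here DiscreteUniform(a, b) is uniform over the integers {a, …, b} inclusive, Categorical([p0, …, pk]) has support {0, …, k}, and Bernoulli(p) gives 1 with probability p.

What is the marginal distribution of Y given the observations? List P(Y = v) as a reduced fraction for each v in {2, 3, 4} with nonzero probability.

P(Y=2) = 4/7, P(Y=3) = 2/7, P(Y=4) = 1/7

Enumerate traces; 36 have nonzero weight after conditioning:
  (U=1, Z=1, X=1, W=0, Y=2, V=3) weight 1/1080
  (U=1, Z=1, X=1, W=1, Y=2, V=3) weight 1/270
  (U=1, Z=1, X=2, W=0, Y=2, V=3) weight 1/1080
  (U=1, Z=1, X=2, W=1, Y=2, V=3) weight 1/270
  (U=1, Z=2, X=1, W=0, Y=2, V=3) weight 1/648
  (U=1, Z=2, X=1, W=1, Y=2, V=3) weight 1/324
  (U=1, Z=2, X=2, W=0, Y=2, V=3) weight 1/648
  (U=1, Z=2, X=2, W=1, Y=2, V=3) weight 1/324
  (U=2, Z=1, X=1, W=0, Y=3, V=2) weight 1/2160
  (U=3, Z=1, X=1, W=0, Y=4, V=1) weight 1/4320
  … 26 more
Group by Y:
  weight(Y=2) = 1/36
  weight(Y=3) = 1/72
  weight(Y=4) = 1/144
Total weight = 1/36 + 1/72 + 1/144 = 7/144
P(Y=2 | obs) = 1/36 / 7/144 = 4/7
P(Y=3 | obs) = 1/72 / 7/144 = 2/7
P(Y=4 | obs) = 1/144 / 7/144 = 1/7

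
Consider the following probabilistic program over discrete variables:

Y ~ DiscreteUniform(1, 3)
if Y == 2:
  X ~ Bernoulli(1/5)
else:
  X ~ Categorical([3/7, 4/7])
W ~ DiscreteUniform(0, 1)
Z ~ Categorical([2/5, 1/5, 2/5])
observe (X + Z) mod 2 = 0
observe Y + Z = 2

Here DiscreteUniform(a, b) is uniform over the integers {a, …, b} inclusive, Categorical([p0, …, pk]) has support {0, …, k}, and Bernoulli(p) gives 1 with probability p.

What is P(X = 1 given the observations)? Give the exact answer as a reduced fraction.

Enumerate traces; 4 have nonzero weight after conditioning:
  (Y=1, X=1, W=0, Z=1) weight 2/105
  (Y=1, X=1, W=1, Z=1) weight 2/105
  (Y=2, X=0, W=0, Z=0) weight 4/75
  (Y=2, X=0, W=1, Z=0) weight 4/75
Group by X:
  weight(X=0) = 8/75
  weight(X=1) = 4/105
Total weight = 8/75 + 4/105 = 76/525
P(X=0 | obs) = 8/75 / 76/525 = 14/19
P(X=1 | obs) = 4/105 / 76/525 = 5/19

P(X = 1 | obs) = 5/19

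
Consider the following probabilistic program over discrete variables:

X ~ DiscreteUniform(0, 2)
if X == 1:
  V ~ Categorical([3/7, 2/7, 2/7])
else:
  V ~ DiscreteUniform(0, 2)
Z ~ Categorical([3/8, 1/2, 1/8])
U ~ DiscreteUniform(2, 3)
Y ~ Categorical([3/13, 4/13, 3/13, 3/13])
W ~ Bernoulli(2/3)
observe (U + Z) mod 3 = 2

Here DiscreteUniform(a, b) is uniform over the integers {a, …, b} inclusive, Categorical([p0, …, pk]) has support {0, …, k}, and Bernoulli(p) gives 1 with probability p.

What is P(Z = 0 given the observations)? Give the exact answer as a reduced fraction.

Enumerate traces; 144 have nonzero weight after conditioning:
  (X=0, V=0, Z=0, U=2, Y=0, W=0) weight 1/624
  (X=0, V=0, Z=0, U=2, Y=0, W=1) weight 1/312
  (X=0, V=0, Z=0, U=2, Y=1, W=0) weight 1/468
  (X=0, V=0, Z=0, U=2, Y=1, W=1) weight 1/234
  (X=0, V=0, Z=0, U=2, Y=2, W=0) weight 1/624
  (X=0, V=0, Z=0, U=2, Y=2, W=1) weight 1/312
  (X=0, V=0, Z=0, U=2, Y=3, W=0) weight 1/624
  (X=0, V=0, Z=0, U=2, Y=3, W=1) weight 1/312
  (X=0, V=0, Z=2, U=3, Y=0, W=0) weight 1/1872
  … 135 more
Group by Z:
  weight(Z=0) = 3/16
  weight(Z=2) = 1/16
Total weight = 3/16 + 1/16 = 1/4
P(Z=0 | obs) = 3/16 / 1/4 = 3/4
P(Z=2 | obs) = 1/16 / 1/4 = 1/4

P(Z = 0 | obs) = 3/4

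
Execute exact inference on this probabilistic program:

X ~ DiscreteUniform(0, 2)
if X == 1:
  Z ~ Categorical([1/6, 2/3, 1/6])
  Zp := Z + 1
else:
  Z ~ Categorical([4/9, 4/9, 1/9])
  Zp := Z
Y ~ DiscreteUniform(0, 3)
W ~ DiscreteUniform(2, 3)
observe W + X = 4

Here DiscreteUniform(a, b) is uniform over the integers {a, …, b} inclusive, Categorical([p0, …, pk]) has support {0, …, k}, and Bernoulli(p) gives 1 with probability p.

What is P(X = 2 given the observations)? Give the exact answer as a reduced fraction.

Enumerate traces; 24 have nonzero weight after conditioning:
  (X=1, Z=0, Y=0, W=3) weight 1/144
  (X=1, Z=0, Y=1, W=3) weight 1/144
  (X=1, Z=0, Y=2, W=3) weight 1/144
  (X=1, Z=0, Y=3, W=3) weight 1/144
  (X=1, Z=1, Y=0, W=3) weight 1/36
  (X=1, Z=1, Y=1, W=3) weight 1/36
  (X=1, Z=1, Y=2, W=3) weight 1/36
  (X=1, Z=1, Y=3, W=3) weight 1/36
  (X=2, Z=0, Y=0, W=2) weight 1/54
  … 15 more
Group by X:
  weight(X=1) = 1/6
  weight(X=2) = 1/6
Total weight = 1/6 + 1/6 = 1/3
P(X=1 | obs) = 1/6 / 1/3 = 1/2
P(X=2 | obs) = 1/6 / 1/3 = 1/2

P(X = 2 | obs) = 1/2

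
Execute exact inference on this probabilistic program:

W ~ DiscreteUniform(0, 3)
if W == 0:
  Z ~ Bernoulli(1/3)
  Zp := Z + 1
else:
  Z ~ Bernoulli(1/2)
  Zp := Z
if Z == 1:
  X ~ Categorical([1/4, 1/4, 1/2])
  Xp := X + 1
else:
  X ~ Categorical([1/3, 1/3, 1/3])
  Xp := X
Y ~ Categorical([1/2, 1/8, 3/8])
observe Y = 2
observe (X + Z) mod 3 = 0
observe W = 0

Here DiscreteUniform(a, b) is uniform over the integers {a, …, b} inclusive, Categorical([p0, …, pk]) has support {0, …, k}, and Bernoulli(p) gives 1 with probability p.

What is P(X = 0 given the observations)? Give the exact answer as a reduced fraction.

P(X = 0 | obs) = 4/7

Enumerate traces; 2 have nonzero weight after conditioning:
  (W=0, Z=0, X=0, Y=2) weight 1/48
  (W=0, Z=1, X=2, Y=2) weight 1/64
Group by X:
  weight(X=0) = 1/48
  weight(X=2) = 1/64
Total weight = 1/48 + 1/64 = 7/192
P(X=0 | obs) = 1/48 / 7/192 = 4/7
P(X=2 | obs) = 1/64 / 7/192 = 3/7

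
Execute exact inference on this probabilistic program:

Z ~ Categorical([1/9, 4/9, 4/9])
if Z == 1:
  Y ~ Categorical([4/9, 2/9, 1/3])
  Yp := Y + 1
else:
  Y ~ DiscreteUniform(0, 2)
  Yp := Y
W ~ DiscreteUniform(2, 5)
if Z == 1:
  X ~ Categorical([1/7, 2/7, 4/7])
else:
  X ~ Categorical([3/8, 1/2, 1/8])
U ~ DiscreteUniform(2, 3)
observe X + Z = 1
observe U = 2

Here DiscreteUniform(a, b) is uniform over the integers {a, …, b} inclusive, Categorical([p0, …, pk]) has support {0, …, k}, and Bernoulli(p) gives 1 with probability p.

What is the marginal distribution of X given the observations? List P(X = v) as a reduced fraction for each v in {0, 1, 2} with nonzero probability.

Enumerate traces; 24 have nonzero weight after conditioning:
  (Z=0, Y=0, W=2, X=1, U=2) weight 1/432
  (Z=0, Y=0, W=3, X=1, U=2) weight 1/432
  (Z=0, Y=0, W=4, X=1, U=2) weight 1/432
  (Z=0, Y=0, W=5, X=1, U=2) weight 1/432
  (Z=0, Y=1, W=2, X=1, U=2) weight 1/432
  (Z=0, Y=1, W=3, X=1, U=2) weight 1/432
  (Z=0, Y=1, W=4, X=1, U=2) weight 1/432
  (Z=0, Y=1, W=5, X=1, U=2) weight 1/432
  (Z=1, Y=0, W=2, X=0, U=2) weight 2/567
  … 15 more
Group by X:
  weight(X=0) = 2/63
  weight(X=1) = 1/36
Total weight = 2/63 + 1/36 = 5/84
P(X=0 | obs) = 2/63 / 5/84 = 8/15
P(X=1 | obs) = 1/36 / 5/84 = 7/15

P(X=0) = 8/15, P(X=1) = 7/15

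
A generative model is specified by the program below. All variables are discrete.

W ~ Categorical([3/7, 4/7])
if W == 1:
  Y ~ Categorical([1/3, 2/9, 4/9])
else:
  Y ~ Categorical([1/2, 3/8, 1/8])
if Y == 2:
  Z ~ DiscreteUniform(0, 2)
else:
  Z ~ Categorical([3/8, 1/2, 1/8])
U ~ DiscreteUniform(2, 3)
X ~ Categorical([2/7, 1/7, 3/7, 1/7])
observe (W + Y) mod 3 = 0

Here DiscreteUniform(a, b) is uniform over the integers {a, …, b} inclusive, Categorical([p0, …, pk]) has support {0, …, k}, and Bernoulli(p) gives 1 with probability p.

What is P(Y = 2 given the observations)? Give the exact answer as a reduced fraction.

P(Y = 2 | obs) = 32/59

Enumerate traces; 48 have nonzero weight after conditioning:
  (W=0, Y=0, Z=0, U=2, X=0) weight 9/784
  (W=0, Y=0, Z=0, U=2, X=1) weight 9/1568
  (W=0, Y=0, Z=0, U=2, X=2) weight 27/1568
  (W=0, Y=0, Z=0, U=2, X=3) weight 9/1568
  (W=0, Y=0, Z=0, U=3, X=0) weight 9/784
  (W=0, Y=0, Z=0, U=3, X=1) weight 9/1568
  (W=0, Y=0, Z=0, U=3, X=2) weight 27/1568
  (W=0, Y=0, Z=0, U=3, X=3) weight 9/1568
  (W=1, Y=2, Z=0, U=2, X=0) weight 16/1323
  … 39 more
Group by Y:
  weight(Y=0) = 3/14
  weight(Y=2) = 16/63
Total weight = 3/14 + 16/63 = 59/126
P(Y=0 | obs) = 3/14 / 59/126 = 27/59
P(Y=2 | obs) = 16/63 / 59/126 = 32/59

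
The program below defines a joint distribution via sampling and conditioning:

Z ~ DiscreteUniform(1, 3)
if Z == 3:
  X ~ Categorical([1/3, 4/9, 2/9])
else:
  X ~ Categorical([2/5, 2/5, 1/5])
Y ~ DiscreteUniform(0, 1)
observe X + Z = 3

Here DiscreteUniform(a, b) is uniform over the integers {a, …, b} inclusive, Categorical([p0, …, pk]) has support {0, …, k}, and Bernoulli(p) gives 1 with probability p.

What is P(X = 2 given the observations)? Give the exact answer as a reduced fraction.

P(X = 2 | obs) = 3/14

Enumerate traces; 6 have nonzero weight after conditioning:
  (Z=1, X=2, Y=0) weight 1/30
  (Z=1, X=2, Y=1) weight 1/30
  (Z=2, X=1, Y=0) weight 1/15
  (Z=2, X=1, Y=1) weight 1/15
  (Z=3, X=0, Y=0) weight 1/18
  (Z=3, X=0, Y=1) weight 1/18
Group by X:
  weight(X=0) = 1/9
  weight(X=1) = 2/15
  weight(X=2) = 1/15
Total weight = 1/9 + 2/15 + 1/15 = 14/45
P(X=0 | obs) = 1/9 / 14/45 = 5/14
P(X=1 | obs) = 2/15 / 14/45 = 3/7
P(X=2 | obs) = 1/15 / 14/45 = 3/14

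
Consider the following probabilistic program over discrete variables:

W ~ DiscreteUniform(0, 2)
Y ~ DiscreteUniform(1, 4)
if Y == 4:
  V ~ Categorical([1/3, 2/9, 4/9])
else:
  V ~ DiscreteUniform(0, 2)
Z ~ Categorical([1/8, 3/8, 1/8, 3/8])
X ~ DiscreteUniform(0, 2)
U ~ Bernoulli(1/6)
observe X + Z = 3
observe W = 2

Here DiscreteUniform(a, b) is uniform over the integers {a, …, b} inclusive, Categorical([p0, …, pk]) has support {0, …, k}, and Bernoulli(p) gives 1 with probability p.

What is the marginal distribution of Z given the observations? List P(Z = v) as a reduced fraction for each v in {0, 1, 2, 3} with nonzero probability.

Enumerate traces; 72 have nonzero weight after conditioning:
  (W=2, Y=1, V=0, Z=1, X=2, U=0) weight 5/1728
  (W=2, Y=1, V=0, Z=1, X=2, U=1) weight 1/1728
  (W=2, Y=1, V=0, Z=2, X=1, U=0) weight 5/5184
  (W=2, Y=1, V=0, Z=2, X=1, U=1) weight 1/5184
  (W=2, Y=1, V=0, Z=3, X=0, U=0) weight 5/1728
  (W=2, Y=1, V=0, Z=3, X=0, U=1) weight 1/1728
  (W=2, Y=1, V=1, Z=1, X=2, U=0) weight 5/1728
  (W=2, Y=1, V=1, Z=1, X=2, U=1) weight 1/1728
  … 64 more
Group by Z:
  weight(Z=1) = 1/24
  weight(Z=2) = 1/72
  weight(Z=3) = 1/24
Total weight = 1/24 + 1/72 + 1/24 = 7/72
P(Z=1 | obs) = 1/24 / 7/72 = 3/7
P(Z=2 | obs) = 1/72 / 7/72 = 1/7
P(Z=3 | obs) = 1/24 / 7/72 = 3/7

P(Z=1) = 3/7, P(Z=2) = 1/7, P(Z=3) = 3/7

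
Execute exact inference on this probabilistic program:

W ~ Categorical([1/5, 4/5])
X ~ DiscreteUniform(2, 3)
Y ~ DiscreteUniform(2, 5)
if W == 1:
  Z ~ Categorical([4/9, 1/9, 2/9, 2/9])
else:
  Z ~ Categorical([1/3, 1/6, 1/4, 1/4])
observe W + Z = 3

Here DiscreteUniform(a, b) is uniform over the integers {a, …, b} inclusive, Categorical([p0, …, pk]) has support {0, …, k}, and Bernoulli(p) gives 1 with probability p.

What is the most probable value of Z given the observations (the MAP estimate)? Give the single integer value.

argmax_v P(Z = v | obs) = 2

Enumerate traces; 16 have nonzero weight after conditioning:
  (W=0, X=2, Y=2, Z=3) weight 1/160
  (W=0, X=2, Y=3, Z=3) weight 1/160
  (W=0, X=2, Y=4, Z=3) weight 1/160
  (W=0, X=2, Y=5, Z=3) weight 1/160
  (W=0, X=3, Y=2, Z=3) weight 1/160
  (W=0, X=3, Y=3, Z=3) weight 1/160
  (W=0, X=3, Y=4, Z=3) weight 1/160
  (W=0, X=3, Y=5, Z=3) weight 1/160
  (W=1, X=2, Y=2, Z=2) weight 1/45
  … 7 more
Group by Z:
  weight(Z=2) = 8/45
  weight(Z=3) = 1/20
Total weight = 8/45 + 1/20 = 41/180
P(Z=2 | obs) = 8/45 / 41/180 = 32/41
P(Z=3 | obs) = 1/20 / 41/180 = 9/41
argmax = 2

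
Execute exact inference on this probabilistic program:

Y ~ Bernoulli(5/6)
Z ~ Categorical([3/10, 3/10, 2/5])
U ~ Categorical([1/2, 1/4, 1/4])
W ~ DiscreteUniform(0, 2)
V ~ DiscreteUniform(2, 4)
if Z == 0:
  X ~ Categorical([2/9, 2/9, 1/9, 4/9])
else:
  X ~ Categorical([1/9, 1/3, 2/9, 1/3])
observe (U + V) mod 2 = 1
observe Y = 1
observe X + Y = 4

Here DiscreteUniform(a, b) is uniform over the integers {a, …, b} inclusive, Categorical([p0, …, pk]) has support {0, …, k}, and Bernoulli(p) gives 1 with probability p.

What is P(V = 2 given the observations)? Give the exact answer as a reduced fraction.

P(V = 2 | obs) = 1/5

Enumerate traces; 36 have nonzero weight after conditioning:
  (Y=1, Z=0, U=0, W=0, V=3, X=3) weight 1/162
  (Y=1, Z=0, U=0, W=1, V=3, X=3) weight 1/162
  (Y=1, Z=0, U=0, W=2, V=3, X=3) weight 1/162
  (Y=1, Z=0, U=1, W=0, V=2, X=3) weight 1/324
  (Y=1, Z=0, U=1, W=0, V=4, X=3) weight 1/324
  (Y=1, Z=0, U=1, W=1, V=2, X=3) weight 1/324
  (Y=1, Z=0, U=1, W=1, V=4, X=3) weight 1/324
  (Y=1, Z=0, U=1, W=2, V=2, X=3) weight 1/324
  … 28 more
Group by V:
  weight(V=2) = 11/432
  weight(V=3) = 11/144
  weight(V=4) = 11/432
Total weight = 11/432 + 11/144 + 11/432 = 55/432
P(V=2 | obs) = 11/432 / 55/432 = 1/5
P(V=3 | obs) = 11/144 / 55/432 = 3/5
P(V=4 | obs) = 11/432 / 55/432 = 1/5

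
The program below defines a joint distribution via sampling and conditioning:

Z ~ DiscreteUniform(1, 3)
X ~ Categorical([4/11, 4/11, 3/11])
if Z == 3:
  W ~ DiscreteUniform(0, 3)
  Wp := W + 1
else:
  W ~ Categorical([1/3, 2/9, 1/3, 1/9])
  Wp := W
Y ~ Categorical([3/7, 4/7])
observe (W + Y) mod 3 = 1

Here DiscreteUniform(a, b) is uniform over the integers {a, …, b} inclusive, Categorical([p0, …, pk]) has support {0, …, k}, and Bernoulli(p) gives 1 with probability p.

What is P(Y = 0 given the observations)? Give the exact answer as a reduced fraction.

P(Y = 0 | obs) = 3/11

Enumerate traces; 27 have nonzero weight after conditioning:
  (Z=1, X=0, W=0, Y=1) weight 16/693
  (Z=1, X=0, W=1, Y=0) weight 8/693
  (Z=1, X=0, W=3, Y=1) weight 16/2079
  (Z=1, X=1, W=0, Y=1) weight 16/693
  (Z=1, X=1, W=1, Y=0) weight 8/693
  (Z=1, X=1, W=3, Y=1) weight 16/2079
  (Z=1, X=2, W=0, Y=1) weight 4/231
  (Z=1, X=2, W=1, Y=0) weight 2/231
  … 19 more
Group by Y:
  weight(Y=0) = 25/252
  weight(Y=1) = 50/189
Total weight = 25/252 + 50/189 = 275/756
P(Y=0 | obs) = 25/252 / 275/756 = 3/11
P(Y=1 | obs) = 50/189 / 275/756 = 8/11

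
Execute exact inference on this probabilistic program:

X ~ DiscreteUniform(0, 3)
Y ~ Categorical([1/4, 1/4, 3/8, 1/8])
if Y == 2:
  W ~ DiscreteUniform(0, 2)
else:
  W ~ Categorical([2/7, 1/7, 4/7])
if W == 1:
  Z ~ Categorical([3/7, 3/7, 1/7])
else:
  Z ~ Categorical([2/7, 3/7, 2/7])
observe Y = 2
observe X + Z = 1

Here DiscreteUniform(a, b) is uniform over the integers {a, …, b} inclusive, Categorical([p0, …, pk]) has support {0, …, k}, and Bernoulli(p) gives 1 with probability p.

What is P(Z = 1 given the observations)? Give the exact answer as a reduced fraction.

P(Z = 1 | obs) = 9/16

Enumerate traces; 6 have nonzero weight after conditioning:
  (X=0, Y=2, W=0, Z=1) weight 3/224
  (X=0, Y=2, W=1, Z=1) weight 3/224
  (X=0, Y=2, W=2, Z=1) weight 3/224
  (X=1, Y=2, W=0, Z=0) weight 1/112
  (X=1, Y=2, W=1, Z=0) weight 3/224
  (X=1, Y=2, W=2, Z=0) weight 1/112
Group by Z:
  weight(Z=0) = 1/32
  weight(Z=1) = 9/224
Total weight = 1/32 + 9/224 = 1/14
P(Z=0 | obs) = 1/32 / 1/14 = 7/16
P(Z=1 | obs) = 9/224 / 1/14 = 9/16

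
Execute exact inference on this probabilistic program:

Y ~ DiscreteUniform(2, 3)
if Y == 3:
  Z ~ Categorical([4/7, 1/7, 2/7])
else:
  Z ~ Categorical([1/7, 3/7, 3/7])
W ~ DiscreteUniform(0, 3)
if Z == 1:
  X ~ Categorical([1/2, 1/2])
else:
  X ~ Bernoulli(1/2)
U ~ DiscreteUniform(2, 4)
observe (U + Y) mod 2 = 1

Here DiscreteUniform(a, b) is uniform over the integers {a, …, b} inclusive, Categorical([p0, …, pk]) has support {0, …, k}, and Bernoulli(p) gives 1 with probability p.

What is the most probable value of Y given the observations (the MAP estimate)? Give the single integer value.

Enumerate traces; 72 have nonzero weight after conditioning:
  (Y=2, Z=0, W=0, X=0, U=3) weight 1/336
  (Y=2, Z=0, W=0, X=1, U=3) weight 1/336
  (Y=2, Z=0, W=1, X=0, U=3) weight 1/336
  (Y=2, Z=0, W=1, X=1, U=3) weight 1/336
  (Y=2, Z=0, W=2, X=0, U=3) weight 1/336
  (Y=2, Z=0, W=2, X=1, U=3) weight 1/336
  (Y=2, Z=0, W=3, X=0, U=3) weight 1/336
  (Y=2, Z=0, W=3, X=1, U=3) weight 1/336
  (Y=3, Z=0, W=0, X=0, U=2) weight 1/84
  … 63 more
Group by Y:
  weight(Y=2) = 1/6
  weight(Y=3) = 1/3
Total weight = 1/6 + 1/3 = 1/2
P(Y=2 | obs) = 1/6 / 1/2 = 1/3
P(Y=3 | obs) = 1/3 / 1/2 = 2/3
argmax = 3

argmax_v P(Y = v | obs) = 3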